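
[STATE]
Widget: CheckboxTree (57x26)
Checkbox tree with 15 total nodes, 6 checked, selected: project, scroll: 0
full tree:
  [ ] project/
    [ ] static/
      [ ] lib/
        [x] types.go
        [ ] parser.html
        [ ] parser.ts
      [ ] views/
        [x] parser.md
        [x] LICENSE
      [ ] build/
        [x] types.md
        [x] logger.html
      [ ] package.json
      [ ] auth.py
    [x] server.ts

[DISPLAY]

>[-] project/                                            
   [-] static/                                           
     [-] lib/                                            
       [x] types.go                                      
       [ ] parser.html                                   
       [ ] parser.ts                                     
     [x] views/                                          
       [x] parser.md                                     
       [x] LICENSE                                       
     [x] build/                                          
       [x] types.md                                      
       [x] logger.html                                   
     [ ] package.json                                    
     [ ] auth.py                                         
   [x] server.ts                                         
                                                         
                                                         
                                                         
                                                         
                                                         
                                                         
                                                         
                                                         
                                                         
                                                         
                                                         


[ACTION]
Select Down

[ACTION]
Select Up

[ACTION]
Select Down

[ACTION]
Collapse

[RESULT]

 [-] project/                                            
>  [-] static/                                           
   [x] server.ts                                         
                                                         
                                                         
                                                         
                                                         
                                                         
                                                         
                                                         
                                                         
                                                         
                                                         
                                                         
                                                         
                                                         
                                                         
                                                         
                                                         
                                                         
                                                         
                                                         
                                                         
                                                         
                                                         
                                                         


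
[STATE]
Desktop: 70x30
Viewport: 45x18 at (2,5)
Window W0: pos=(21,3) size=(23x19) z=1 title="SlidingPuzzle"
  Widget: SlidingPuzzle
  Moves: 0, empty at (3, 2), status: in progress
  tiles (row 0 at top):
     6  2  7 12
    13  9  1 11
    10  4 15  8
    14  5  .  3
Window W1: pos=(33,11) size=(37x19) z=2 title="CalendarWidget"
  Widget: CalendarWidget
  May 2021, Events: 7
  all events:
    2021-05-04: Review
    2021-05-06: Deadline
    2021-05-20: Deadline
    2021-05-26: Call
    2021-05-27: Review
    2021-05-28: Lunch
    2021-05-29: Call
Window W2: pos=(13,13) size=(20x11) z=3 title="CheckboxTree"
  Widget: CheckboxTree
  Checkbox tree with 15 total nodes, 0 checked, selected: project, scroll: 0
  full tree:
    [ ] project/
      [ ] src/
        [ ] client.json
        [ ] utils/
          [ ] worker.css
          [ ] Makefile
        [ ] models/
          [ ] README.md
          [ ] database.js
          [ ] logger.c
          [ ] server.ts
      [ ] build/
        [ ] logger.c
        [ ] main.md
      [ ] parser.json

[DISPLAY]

                   ┠─────────────────────┨   
                   ┃┌────┬────┬────┬────┐┃   
                   ┃│  6 │  2 │  7 │ 12 │┃   
                   ┃├────┼────┼────┼────┤┃   
                   ┃│ 13 │  9 │  1 │ 11 │┃   
                   ┃├────┼────┼────┼────┤┃   
                   ┃│ 10 │  4 │┏━━━━━━━━━━━━━
                   ┃├────┼────┼┃ CalendarWidg
           ┏━━━━━━━━━━━━━━━━━━┓┠─────────────
           ┃ CheckboxTree     ┃┃             
           ┠──────────────────┨┃Mo Tu We Th F
           ┃>[ ] project/     ┃┃             
           ┃   [ ] src/       ┃┃ 3  4*  5  6*
           ┃     [ ] client.js┃┃10 11 12 13 1
           ┃     [ ] utils/   ┃┃17 18 19 20* 
           ┃       [ ] worker.┃┃24 25 26* 27*
           ┃       [ ] Makefil┃┃31           
           ┃     [ ] models/  ┃┃             


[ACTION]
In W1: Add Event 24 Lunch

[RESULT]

                   ┠─────────────────────┨   
                   ┃┌────┬────┬────┬────┐┃   
                   ┃│  6 │  2 │  7 │ 12 │┃   
                   ┃├────┼────┼────┼────┤┃   
                   ┃│ 13 │  9 │  1 │ 11 │┃   
                   ┃├────┼────┼────┼────┤┃   
                   ┃│ 10 │  4 │┏━━━━━━━━━━━━━
                   ┃├────┼────┼┃ CalendarWidg
           ┏━━━━━━━━━━━━━━━━━━┓┠─────────────
           ┃ CheckboxTree     ┃┃             
           ┠──────────────────┨┃Mo Tu We Th F
           ┃>[ ] project/     ┃┃             
           ┃   [ ] src/       ┃┃ 3  4*  5  6*
           ┃     [ ] client.js┃┃10 11 12 13 1
           ┃     [ ] utils/   ┃┃17 18 19 20* 
           ┃       [ ] worker.┃┃24* 25 26* 27
           ┃       [ ] Makefil┃┃31           
           ┃     [ ] models/  ┃┃             


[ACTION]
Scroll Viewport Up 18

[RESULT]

                                             
                                             
                                             
                   ┏━━━━━━━━━━━━━━━━━━━━━┓   
                   ┃ SlidingPuzzle       ┃   
                   ┠─────────────────────┨   
                   ┃┌────┬────┬────┬────┐┃   
                   ┃│  6 │  2 │  7 │ 12 │┃   
                   ┃├────┼────┼────┼────┤┃   
                   ┃│ 13 │  9 │  1 │ 11 │┃   
                   ┃├────┼────┼────┼────┤┃   
                   ┃│ 10 │  4 │┏━━━━━━━━━━━━━
                   ┃├────┼────┼┃ CalendarWidg
           ┏━━━━━━━━━━━━━━━━━━┓┠─────────────
           ┃ CheckboxTree     ┃┃             
           ┠──────────────────┨┃Mo Tu We Th F
           ┃>[ ] project/     ┃┃             
           ┃   [ ] src/       ┃┃ 3  4*  5  6*


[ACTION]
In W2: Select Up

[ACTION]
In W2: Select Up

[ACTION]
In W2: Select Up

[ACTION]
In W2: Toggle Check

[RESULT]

                                             
                                             
                                             
                   ┏━━━━━━━━━━━━━━━━━━━━━┓   
                   ┃ SlidingPuzzle       ┃   
                   ┠─────────────────────┨   
                   ┃┌────┬────┬────┬────┐┃   
                   ┃│  6 │  2 │  7 │ 12 │┃   
                   ┃├────┼────┼────┼────┤┃   
                   ┃│ 13 │  9 │  1 │ 11 │┃   
                   ┃├────┼────┼────┼────┤┃   
                   ┃│ 10 │  4 │┏━━━━━━━━━━━━━
                   ┃├────┼────┼┃ CalendarWidg
           ┏━━━━━━━━━━━━━━━━━━┓┠─────────────
           ┃ CheckboxTree     ┃┃             
           ┠──────────────────┨┃Mo Tu We Th F
           ┃>[x] project/     ┃┃             
           ┃   [x] src/       ┃┃ 3  4*  5  6*


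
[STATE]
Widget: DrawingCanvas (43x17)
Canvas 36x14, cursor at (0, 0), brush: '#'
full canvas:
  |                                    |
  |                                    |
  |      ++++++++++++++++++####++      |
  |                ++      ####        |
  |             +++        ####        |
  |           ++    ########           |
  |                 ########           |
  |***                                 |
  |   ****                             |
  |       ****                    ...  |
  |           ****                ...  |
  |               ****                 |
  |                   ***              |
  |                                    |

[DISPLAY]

+                                          
                                           
      ++++++++++++++++++####++             
                ++      ####               
             +++        ####               
           ++    ########                  
                 ########                  
***                                        
   ****                                    
       ****                    ...         
           ****                ...         
               ****                        
                   ***                     
                                           
                                           
                                           
                                           


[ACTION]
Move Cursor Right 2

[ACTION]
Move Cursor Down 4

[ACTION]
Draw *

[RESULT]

                                           
                                           
      ++++++++++++++++++####++             
                ++      ####               
  *          +++        ####               
           ++    ########                  
                 ########                  
***                                        
   ****                                    
       ****                    ...         
           ****                ...         
               ****                        
                   ***                     
                                           
                                           
                                           
                                           


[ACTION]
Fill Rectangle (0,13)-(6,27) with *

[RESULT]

             ***************               
             ***************               
      +++++++***************++             
             ***************               
  *          ***************               
           ++***************               
             ***************               
***                                        
   ****                                    
       ****                    ...         
           ****                ...         
               ****                        
                   ***                     
                                           
                                           
                                           
                                           


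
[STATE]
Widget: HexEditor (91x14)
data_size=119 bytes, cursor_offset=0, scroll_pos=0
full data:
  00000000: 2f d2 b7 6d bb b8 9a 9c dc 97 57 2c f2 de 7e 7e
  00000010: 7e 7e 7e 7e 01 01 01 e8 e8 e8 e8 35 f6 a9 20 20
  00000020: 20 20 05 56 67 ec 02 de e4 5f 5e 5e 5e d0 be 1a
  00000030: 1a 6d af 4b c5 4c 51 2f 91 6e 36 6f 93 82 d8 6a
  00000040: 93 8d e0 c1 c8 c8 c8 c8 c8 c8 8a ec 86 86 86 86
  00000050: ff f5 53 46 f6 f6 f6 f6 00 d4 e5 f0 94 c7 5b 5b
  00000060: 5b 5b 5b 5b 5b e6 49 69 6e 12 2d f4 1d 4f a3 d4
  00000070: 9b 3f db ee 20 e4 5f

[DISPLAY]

00000000  2F d2 b7 6d bb b8 9a 9c  dc 97 57 2c f2 de 7e 7e  |/..m......W,..~~|             
00000010  7e 7e 7e 7e 01 01 01 e8  e8 e8 e8 35 f6 a9 20 20  |~~~~.......5..  |             
00000020  20 20 05 56 67 ec 02 de  e4 5f 5e 5e 5e d0 be 1a  |  .Vg...._^^^...|             
00000030  1a 6d af 4b c5 4c 51 2f  91 6e 36 6f 93 82 d8 6a  |.m.K.LQ/.n6o...j|             
00000040  93 8d e0 c1 c8 c8 c8 c8  c8 c8 8a ec 86 86 86 86  |................|             
00000050  ff f5 53 46 f6 f6 f6 f6  00 d4 e5 f0 94 c7 5b 5b  |..SF..........[[|             
00000060  5b 5b 5b 5b 5b e6 49 69  6e 12 2d f4 1d 4f a3 d4  |[[[[[.Iin.-..O..|             
00000070  9b 3f db ee 20 e4 5f                              |.?.. ._         |             
                                                                                           
                                                                                           
                                                                                           
                                                                                           
                                                                                           
                                                                                           


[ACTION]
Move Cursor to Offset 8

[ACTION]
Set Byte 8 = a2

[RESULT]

00000000  2f d2 b7 6d bb b8 9a 9c  A2 97 57 2c f2 de 7e 7e  |/..m......W,..~~|             
00000010  7e 7e 7e 7e 01 01 01 e8  e8 e8 e8 35 f6 a9 20 20  |~~~~.......5..  |             
00000020  20 20 05 56 67 ec 02 de  e4 5f 5e 5e 5e d0 be 1a  |  .Vg...._^^^...|             
00000030  1a 6d af 4b c5 4c 51 2f  91 6e 36 6f 93 82 d8 6a  |.m.K.LQ/.n6o...j|             
00000040  93 8d e0 c1 c8 c8 c8 c8  c8 c8 8a ec 86 86 86 86  |................|             
00000050  ff f5 53 46 f6 f6 f6 f6  00 d4 e5 f0 94 c7 5b 5b  |..SF..........[[|             
00000060  5b 5b 5b 5b 5b e6 49 69  6e 12 2d f4 1d 4f a3 d4  |[[[[[.Iin.-..O..|             
00000070  9b 3f db ee 20 e4 5f                              |.?.. ._         |             
                                                                                           
                                                                                           
                                                                                           
                                                                                           
                                                                                           
                                                                                           


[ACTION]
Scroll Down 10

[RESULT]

00000070  9b 3f db ee 20 e4 5f                              |.?.. ._         |             
                                                                                           
                                                                                           
                                                                                           
                                                                                           
                                                                                           
                                                                                           
                                                                                           
                                                                                           
                                                                                           
                                                                                           
                                                                                           
                                                                                           
                                                                                           


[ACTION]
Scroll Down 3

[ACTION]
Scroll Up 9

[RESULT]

00000000  2f d2 b7 6d bb b8 9a 9c  A2 97 57 2c f2 de 7e 7e  |/..m......W,..~~|             
00000010  7e 7e 7e 7e 01 01 01 e8  e8 e8 e8 35 f6 a9 20 20  |~~~~.......5..  |             
00000020  20 20 05 56 67 ec 02 de  e4 5f 5e 5e 5e d0 be 1a  |  .Vg...._^^^...|             
00000030  1a 6d af 4b c5 4c 51 2f  91 6e 36 6f 93 82 d8 6a  |.m.K.LQ/.n6o...j|             
00000040  93 8d e0 c1 c8 c8 c8 c8  c8 c8 8a ec 86 86 86 86  |................|             
00000050  ff f5 53 46 f6 f6 f6 f6  00 d4 e5 f0 94 c7 5b 5b  |..SF..........[[|             
00000060  5b 5b 5b 5b 5b e6 49 69  6e 12 2d f4 1d 4f a3 d4  |[[[[[.Iin.-..O..|             
00000070  9b 3f db ee 20 e4 5f                              |.?.. ._         |             
                                                                                           
                                                                                           
                                                                                           
                                                                                           
                                                                                           
                                                                                           


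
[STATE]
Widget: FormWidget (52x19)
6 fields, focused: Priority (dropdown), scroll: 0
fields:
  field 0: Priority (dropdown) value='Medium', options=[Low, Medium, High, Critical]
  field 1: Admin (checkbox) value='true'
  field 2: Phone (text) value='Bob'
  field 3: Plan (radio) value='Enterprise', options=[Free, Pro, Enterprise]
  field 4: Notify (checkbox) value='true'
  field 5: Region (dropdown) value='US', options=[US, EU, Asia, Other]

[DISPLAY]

> Priority:   [Medium                             ▼]
  Admin:      [x]                                   
  Phone:      [Bob                                 ]
  Plan:       ( ) Free  ( ) Pro  (●) Enterprise     
  Notify:     [x]                                   
  Region:     [US                                 ▼]
                                                    
                                                    
                                                    
                                                    
                                                    
                                                    
                                                    
                                                    
                                                    
                                                    
                                                    
                                                    
                                                    


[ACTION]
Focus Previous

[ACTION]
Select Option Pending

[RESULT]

  Priority:   [Medium                             ▼]
  Admin:      [x]                                   
  Phone:      [Bob                                 ]
  Plan:       ( ) Free  ( ) Pro  (●) Enterprise     
  Notify:     [x]                                   
> Region:     [US                                 ▼]
                                                    
                                                    
                                                    
                                                    
                                                    
                                                    
                                                    
                                                    
                                                    
                                                    
                                                    
                                                    
                                                    


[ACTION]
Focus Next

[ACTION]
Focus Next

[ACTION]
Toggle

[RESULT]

  Priority:   [Medium                             ▼]
> Admin:      [ ]                                   
  Phone:      [Bob                                 ]
  Plan:       ( ) Free  ( ) Pro  (●) Enterprise     
  Notify:     [x]                                   
  Region:     [US                                 ▼]
                                                    
                                                    
                                                    
                                                    
                                                    
                                                    
                                                    
                                                    
                                                    
                                                    
                                                    
                                                    
                                                    


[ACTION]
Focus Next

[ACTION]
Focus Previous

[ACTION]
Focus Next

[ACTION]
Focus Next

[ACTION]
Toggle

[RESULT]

  Priority:   [Medium                             ▼]
  Admin:      [ ]                                   
  Phone:      [Bob                                 ]
> Plan:       ( ) Free  ( ) Pro  (●) Enterprise     
  Notify:     [x]                                   
  Region:     [US                                 ▼]
                                                    
                                                    
                                                    
                                                    
                                                    
                                                    
                                                    
                                                    
                                                    
                                                    
                                                    
                                                    
                                                    


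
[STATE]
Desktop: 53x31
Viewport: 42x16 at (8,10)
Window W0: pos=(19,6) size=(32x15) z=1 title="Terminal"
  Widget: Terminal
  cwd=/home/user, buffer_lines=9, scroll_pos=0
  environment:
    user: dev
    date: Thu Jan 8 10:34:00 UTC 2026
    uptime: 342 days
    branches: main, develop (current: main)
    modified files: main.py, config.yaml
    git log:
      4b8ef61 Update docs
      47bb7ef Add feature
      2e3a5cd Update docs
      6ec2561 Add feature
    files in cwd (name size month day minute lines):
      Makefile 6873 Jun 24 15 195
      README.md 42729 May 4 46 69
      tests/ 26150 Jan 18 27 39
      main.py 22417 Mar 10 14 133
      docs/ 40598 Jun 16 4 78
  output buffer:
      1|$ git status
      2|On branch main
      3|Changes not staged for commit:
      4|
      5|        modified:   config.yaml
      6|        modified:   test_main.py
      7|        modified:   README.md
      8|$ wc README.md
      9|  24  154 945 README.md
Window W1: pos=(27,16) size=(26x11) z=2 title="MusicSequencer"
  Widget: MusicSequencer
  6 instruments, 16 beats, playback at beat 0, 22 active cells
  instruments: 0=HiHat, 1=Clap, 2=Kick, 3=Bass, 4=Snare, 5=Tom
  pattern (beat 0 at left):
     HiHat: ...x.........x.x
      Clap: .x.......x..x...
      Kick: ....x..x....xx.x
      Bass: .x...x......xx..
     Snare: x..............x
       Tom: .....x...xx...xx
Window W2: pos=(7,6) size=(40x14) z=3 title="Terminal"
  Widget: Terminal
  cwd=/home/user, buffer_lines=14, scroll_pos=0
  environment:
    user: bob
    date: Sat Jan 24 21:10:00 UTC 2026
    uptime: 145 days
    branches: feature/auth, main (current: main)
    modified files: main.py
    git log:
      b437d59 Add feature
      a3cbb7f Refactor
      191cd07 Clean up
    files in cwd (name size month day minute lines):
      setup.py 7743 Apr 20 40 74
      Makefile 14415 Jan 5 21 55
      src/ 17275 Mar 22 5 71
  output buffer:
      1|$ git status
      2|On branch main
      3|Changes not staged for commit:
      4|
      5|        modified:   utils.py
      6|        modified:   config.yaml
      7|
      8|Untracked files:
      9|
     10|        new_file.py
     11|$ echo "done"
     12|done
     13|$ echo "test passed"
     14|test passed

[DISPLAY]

On branch main                        ┃   
Changes not staged for commit:        ┃it:
                                      ┃   
        modified:   utils.py          ┃yam
        modified:   config.yaml       ┃in.
                                      ┃md 
Untracked files:                      ┃━━━
                                      ┃   
        new_file.py                   ┃───
━━━━━━━━━━━━━━━━━━━━━━━━━━━━━━━━━━━━━━┛345
           ┗━━━━━━━┃ HiHat···█·········█·█
                   ┃  Clap·█·······█··█···
                   ┃  Kick····█··█····██·█
                   ┃  Bass·█···█······██··
                   ┃ Snare█··············█
                   ┃   Tom·····█···██···██


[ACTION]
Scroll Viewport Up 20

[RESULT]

                                          
                                          
                                          
                                          
                                          
                                          
━━━━━━━━━━━━━━━━━━━━━━━━━━━━━━━━━━━━━━┓━━━
 Terminal                             ┃   
──────────────────────────────────────┨───
$ git status                          ┃   
On branch main                        ┃   
Changes not staged for commit:        ┃it:
                                      ┃   
        modified:   utils.py          ┃yam
        modified:   config.yaml       ┃in.
                                      ┃md 


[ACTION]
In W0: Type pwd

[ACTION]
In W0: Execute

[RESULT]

                                          
                                          
                                          
                                          
                                          
                                          
━━━━━━━━━━━━━━━━━━━━━━━━━━━━━━━━━━━━━━┓━━━
 Terminal                             ┃   
──────────────────────────────────────┨───
$ git status                          ┃   
On branch main                        ┃it:
Changes not staged for commit:        ┃   
                                      ┃yam
        modified:   utils.py          ┃in.
        modified:   config.yaml       ┃md 
                                      ┃   


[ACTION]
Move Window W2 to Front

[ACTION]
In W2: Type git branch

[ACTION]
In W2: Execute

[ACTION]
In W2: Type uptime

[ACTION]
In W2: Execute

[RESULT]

                                          
                                          
                                          
                                          
                                          
                                          
━━━━━━━━━━━━━━━━━━━━━━━━━━━━━━━━━━━━━━┓━━━
 Terminal                             ┃   
──────────────────────────────────────┨───
$ echo "done"                         ┃   
done                                  ┃it:
$ echo "test passed"                  ┃   
test passed                           ┃yam
$ git branch                          ┃in.
  feature/auth                        ┃md 
* main                                ┃   


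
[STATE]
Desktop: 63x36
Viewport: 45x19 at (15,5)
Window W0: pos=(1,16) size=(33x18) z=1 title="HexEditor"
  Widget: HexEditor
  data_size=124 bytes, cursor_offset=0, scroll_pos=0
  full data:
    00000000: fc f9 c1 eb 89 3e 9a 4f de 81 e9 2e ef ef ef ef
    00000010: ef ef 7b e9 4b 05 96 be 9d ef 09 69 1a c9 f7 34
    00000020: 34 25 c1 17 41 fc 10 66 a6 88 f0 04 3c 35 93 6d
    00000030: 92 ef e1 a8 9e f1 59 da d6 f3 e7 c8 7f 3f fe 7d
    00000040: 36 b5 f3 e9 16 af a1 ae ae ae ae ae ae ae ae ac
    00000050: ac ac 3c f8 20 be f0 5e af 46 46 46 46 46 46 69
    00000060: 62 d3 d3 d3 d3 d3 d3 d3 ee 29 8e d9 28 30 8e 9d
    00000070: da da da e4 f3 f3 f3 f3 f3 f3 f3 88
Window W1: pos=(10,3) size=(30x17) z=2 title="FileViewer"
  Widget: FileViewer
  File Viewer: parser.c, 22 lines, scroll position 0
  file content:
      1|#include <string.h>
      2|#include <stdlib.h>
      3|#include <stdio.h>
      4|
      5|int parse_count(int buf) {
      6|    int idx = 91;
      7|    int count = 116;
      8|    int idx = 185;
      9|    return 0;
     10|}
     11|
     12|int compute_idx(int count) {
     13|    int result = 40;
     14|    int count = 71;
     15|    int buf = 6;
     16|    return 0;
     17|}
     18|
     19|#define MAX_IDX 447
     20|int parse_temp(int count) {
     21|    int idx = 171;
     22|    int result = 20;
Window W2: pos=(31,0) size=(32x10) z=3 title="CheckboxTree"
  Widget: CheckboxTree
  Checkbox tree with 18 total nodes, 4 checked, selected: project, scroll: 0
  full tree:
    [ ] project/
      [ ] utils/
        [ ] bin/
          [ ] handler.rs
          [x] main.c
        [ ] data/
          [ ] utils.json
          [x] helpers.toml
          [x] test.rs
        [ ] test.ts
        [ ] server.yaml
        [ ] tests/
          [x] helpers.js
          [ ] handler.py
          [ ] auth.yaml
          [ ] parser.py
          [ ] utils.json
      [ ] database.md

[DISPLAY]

────────────────┃     [-] bin/               
lude <string.h> ┃       [ ] handler.rs       
lude <stdlib.h> ┃       [x] main.c           
lude <stdio.h>  ┃     [-] data/              
                ┗━━━━━━━━━━━━━━━━━━━━━━━━━━━━
parse_count(int buf) { ░┃                    
int idx = 91;          ░┃                    
int count = 116;       ░┃                    
int idx = 185;         ░┃                    
return 0;              ░┃                    
                       ░┃                    
                       ░┃                    
compute_idx(int count) ░┃                    
int result = 40;       ▼┃                    
━━━━━━━━━━━━━━━━━━━━━━━━┛                    
ef 7b e9 4b 05 96 ┃                          
25 c1 17 41 fc 10 ┃                          
ef e1 a8 9e f1 59 ┃                          
b5 f3 e9 16 af a1 ┃                          


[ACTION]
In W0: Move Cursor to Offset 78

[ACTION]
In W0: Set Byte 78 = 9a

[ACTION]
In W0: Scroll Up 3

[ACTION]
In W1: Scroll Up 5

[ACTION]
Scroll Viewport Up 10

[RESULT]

                ┏━━━━━━━━━━━━━━━━━━━━━━━━━━━━
                ┃ CheckboxTree               
                ┠────────────────────────────
━━━━━━━━━━━━━━━━┃>[-] project/               
eViewer         ┃   [-] utils/               
────────────────┃     [-] bin/               
lude <string.h> ┃       [ ] handler.rs       
lude <stdlib.h> ┃       [x] main.c           
lude <stdio.h>  ┃     [-] data/              
                ┗━━━━━━━━━━━━━━━━━━━━━━━━━━━━
parse_count(int buf) { ░┃                    
int idx = 91;          ░┃                    
int count = 116;       ░┃                    
int idx = 185;         ░┃                    
return 0;              ░┃                    
                       ░┃                    
                       ░┃                    
compute_idx(int count) ░┃                    
int result = 40;       ▼┃                    


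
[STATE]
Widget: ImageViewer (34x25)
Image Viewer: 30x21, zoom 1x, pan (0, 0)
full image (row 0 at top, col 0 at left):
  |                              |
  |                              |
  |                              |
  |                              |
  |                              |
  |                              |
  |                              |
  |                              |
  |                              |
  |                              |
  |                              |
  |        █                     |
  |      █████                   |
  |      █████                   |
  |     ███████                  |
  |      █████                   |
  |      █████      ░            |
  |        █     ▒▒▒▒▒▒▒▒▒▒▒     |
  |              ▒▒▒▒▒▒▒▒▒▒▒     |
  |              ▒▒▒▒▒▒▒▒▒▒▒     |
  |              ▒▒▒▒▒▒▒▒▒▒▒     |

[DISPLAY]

                                  
                                  
                                  
                                  
                                  
                                  
                                  
                                  
                                  
                                  
                                  
        █                         
      █████                       
      █████                       
     ███████                      
      █████                       
      █████      ░                
        █     ▒▒▒▒▒▒▒▒▒▒▒         
              ▒▒▒▒▒▒▒▒▒▒▒         
              ▒▒▒▒▒▒▒▒▒▒▒         
              ▒▒▒▒▒▒▒▒▒▒▒         
                                  
                                  
                                  
                                  


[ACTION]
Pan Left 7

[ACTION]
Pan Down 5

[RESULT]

                                  
                                  
                                  
                                  
                                  
                                  
        █                         
      █████                       
      █████                       
     ███████                      
      █████                       
      █████      ░                
        █     ▒▒▒▒▒▒▒▒▒▒▒         
              ▒▒▒▒▒▒▒▒▒▒▒         
              ▒▒▒▒▒▒▒▒▒▒▒         
              ▒▒▒▒▒▒▒▒▒▒▒         
                                  
                                  
                                  
                                  
                                  
                                  
                                  
                                  
                                  


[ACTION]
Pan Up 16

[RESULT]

                                  
                                  
                                  
                                  
                                  
                                  
                                  
                                  
                                  
                                  
                                  
        █                         
      █████                       
      █████                       
     ███████                      
      █████                       
      █████      ░                
        █     ▒▒▒▒▒▒▒▒▒▒▒         
              ▒▒▒▒▒▒▒▒▒▒▒         
              ▒▒▒▒▒▒▒▒▒▒▒         
              ▒▒▒▒▒▒▒▒▒▒▒         
                                  
                                  
                                  
                                  


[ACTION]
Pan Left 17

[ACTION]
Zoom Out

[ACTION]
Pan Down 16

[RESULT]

      █████      ░                
        █     ▒▒▒▒▒▒▒▒▒▒▒         
              ▒▒▒▒▒▒▒▒▒▒▒         
              ▒▒▒▒▒▒▒▒▒▒▒         
              ▒▒▒▒▒▒▒▒▒▒▒         
                                  
                                  
                                  
                                  
                                  
                                  
                                  
                                  
                                  
                                  
                                  
                                  
                                  
                                  
                                  
                                  
                                  
                                  
                                  
                                  


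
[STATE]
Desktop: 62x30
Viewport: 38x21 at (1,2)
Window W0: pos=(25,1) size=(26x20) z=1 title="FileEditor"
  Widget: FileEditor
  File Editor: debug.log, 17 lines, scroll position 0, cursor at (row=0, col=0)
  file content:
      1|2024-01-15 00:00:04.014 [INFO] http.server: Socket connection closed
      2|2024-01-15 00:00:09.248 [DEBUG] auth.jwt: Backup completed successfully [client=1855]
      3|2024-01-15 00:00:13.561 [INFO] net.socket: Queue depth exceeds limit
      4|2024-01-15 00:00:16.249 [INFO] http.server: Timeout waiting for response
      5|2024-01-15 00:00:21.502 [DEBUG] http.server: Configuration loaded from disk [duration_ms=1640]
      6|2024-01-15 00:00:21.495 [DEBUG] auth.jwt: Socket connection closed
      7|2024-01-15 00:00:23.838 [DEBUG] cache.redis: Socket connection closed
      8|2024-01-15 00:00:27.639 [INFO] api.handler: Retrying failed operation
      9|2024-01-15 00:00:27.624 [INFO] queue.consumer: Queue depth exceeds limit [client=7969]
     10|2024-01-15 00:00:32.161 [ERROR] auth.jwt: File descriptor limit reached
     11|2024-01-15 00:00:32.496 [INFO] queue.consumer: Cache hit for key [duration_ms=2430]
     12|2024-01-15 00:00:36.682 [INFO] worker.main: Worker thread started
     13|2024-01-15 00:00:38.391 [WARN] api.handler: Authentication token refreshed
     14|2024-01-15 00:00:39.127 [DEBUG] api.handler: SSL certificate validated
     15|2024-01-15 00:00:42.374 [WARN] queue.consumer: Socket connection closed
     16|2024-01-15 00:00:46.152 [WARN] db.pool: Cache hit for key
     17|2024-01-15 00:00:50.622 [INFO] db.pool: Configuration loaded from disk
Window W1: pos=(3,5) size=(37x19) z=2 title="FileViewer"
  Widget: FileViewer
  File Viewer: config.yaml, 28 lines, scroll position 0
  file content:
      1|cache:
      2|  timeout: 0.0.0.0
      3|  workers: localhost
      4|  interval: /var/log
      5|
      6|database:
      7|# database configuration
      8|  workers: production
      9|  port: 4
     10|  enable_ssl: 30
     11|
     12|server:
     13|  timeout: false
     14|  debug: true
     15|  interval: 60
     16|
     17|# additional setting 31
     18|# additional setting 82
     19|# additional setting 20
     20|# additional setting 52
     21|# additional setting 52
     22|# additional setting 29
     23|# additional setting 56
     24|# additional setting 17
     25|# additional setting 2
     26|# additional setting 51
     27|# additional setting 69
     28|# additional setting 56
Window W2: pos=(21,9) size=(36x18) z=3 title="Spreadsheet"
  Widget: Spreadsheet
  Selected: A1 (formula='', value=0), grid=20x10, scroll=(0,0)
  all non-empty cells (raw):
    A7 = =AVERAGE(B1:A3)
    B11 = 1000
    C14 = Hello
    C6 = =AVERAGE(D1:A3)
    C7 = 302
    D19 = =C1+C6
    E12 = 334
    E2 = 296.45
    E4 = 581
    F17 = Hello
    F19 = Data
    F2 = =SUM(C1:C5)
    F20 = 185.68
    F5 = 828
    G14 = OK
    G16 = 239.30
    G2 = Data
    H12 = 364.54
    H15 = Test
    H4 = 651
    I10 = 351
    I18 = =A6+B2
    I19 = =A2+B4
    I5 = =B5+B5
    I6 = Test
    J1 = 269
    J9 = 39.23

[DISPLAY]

                        ┃ FileEditor  
                        ┠─────────────
                        ┃█024-01-15 00
  ┏━━━━━━━━━━━━━━━━━━━━━━━━━━━━━━━━━━━
  ┃ FileViewer                        
  ┠───────────────────────────────────
  ┃cache:                            ▲
  ┃  timeout: 0.0.0.┏━━━━━━━━━━━━━━━━━
  ┃  workers: localh┃ Spreadsheet     
  ┃  interval: /var/┠─────────────────
  ┃                 ┃A1:              
  ┃database:        ┃       A       B 
  ┃# database config┃-----------------
  ┃  workers: produc┃  1      [0]     
  ┃  port: 4        ┃  2        0     
  ┃  enable_ssl: 30 ┃  3        0     
  ┃                 ┃  4        0     
  ┃server:          ┃  5        0     
  ┃  timeout: false ┃  6        0     
  ┃  debug: true    ┃  7        0     
  ┃  interval: 60   ┃  8        0     


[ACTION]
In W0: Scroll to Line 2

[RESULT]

                        ┃ FileEditor  
                        ┠─────────────
                        ┃2024-01-15 00
  ┏━━━━━━━━━━━━━━━━━━━━━━━━━━━━━━━━━━━
  ┃ FileViewer                        
  ┠───────────────────────────────────
  ┃cache:                            ▲
  ┃  timeout: 0.0.0.┏━━━━━━━━━━━━━━━━━
  ┃  workers: localh┃ Spreadsheet     
  ┃  interval: /var/┠─────────────────
  ┃                 ┃A1:              
  ┃database:        ┃       A       B 
  ┃# database config┃-----------------
  ┃  workers: produc┃  1      [0]     
  ┃  port: 4        ┃  2        0     
  ┃  enable_ssl: 30 ┃  3        0     
  ┃                 ┃  4        0     
  ┃server:          ┃  5        0     
  ┃  timeout: false ┃  6        0     
  ┃  debug: true    ┃  7        0     
  ┃  interval: 60   ┃  8        0     


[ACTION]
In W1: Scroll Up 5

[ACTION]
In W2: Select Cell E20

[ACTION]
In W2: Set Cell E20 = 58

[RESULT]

                        ┃ FileEditor  
                        ┠─────────────
                        ┃2024-01-15 00
  ┏━━━━━━━━━━━━━━━━━━━━━━━━━━━━━━━━━━━
  ┃ FileViewer                        
  ┠───────────────────────────────────
  ┃cache:                            ▲
  ┃  timeout: 0.0.0.┏━━━━━━━━━━━━━━━━━
  ┃  workers: localh┃ Spreadsheet     
  ┃  interval: /var/┠─────────────────
  ┃                 ┃E20: 58          
  ┃database:        ┃       A       B 
  ┃# database config┃-----------------
  ┃  workers: produc┃  1        0     
  ┃  port: 4        ┃  2        0     
  ┃  enable_ssl: 30 ┃  3        0     
  ┃                 ┃  4        0     
  ┃server:          ┃  5        0     
  ┃  timeout: false ┃  6        0     
  ┃  debug: true    ┃  7        0     
  ┃  interval: 60   ┃  8        0     
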